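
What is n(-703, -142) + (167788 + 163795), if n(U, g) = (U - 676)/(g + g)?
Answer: 94170951/284 ≈ 3.3159e+5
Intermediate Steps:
n(U, g) = (-676 + U)/(2*g) (n(U, g) = (-676 + U)/((2*g)) = (-676 + U)*(1/(2*g)) = (-676 + U)/(2*g))
n(-703, -142) + (167788 + 163795) = (½)*(-676 - 703)/(-142) + (167788 + 163795) = (½)*(-1/142)*(-1379) + 331583 = 1379/284 + 331583 = 94170951/284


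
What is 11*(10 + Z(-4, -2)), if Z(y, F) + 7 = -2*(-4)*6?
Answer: 561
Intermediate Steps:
Z(y, F) = 41 (Z(y, F) = -7 - 2*(-4)*6 = -7 + 8*6 = -7 + 48 = 41)
11*(10 + Z(-4, -2)) = 11*(10 + 41) = 11*51 = 561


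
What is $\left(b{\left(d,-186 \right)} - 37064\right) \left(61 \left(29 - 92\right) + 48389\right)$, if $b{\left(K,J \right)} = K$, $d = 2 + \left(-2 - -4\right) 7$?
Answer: $-1650340208$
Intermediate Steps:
$d = 16$ ($d = 2 + \left(-2 + 4\right) 7 = 2 + 2 \cdot 7 = 2 + 14 = 16$)
$\left(b{\left(d,-186 \right)} - 37064\right) \left(61 \left(29 - 92\right) + 48389\right) = \left(16 - 37064\right) \left(61 \left(29 - 92\right) + 48389\right) = - 37048 \left(61 \left(-63\right) + 48389\right) = - 37048 \left(-3843 + 48389\right) = \left(-37048\right) 44546 = -1650340208$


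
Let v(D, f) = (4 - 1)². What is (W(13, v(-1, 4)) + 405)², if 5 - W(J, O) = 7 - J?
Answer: 173056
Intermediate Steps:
v(D, f) = 9 (v(D, f) = 3² = 9)
W(J, O) = -2 + J (W(J, O) = 5 - (7 - J) = 5 + (-7 + J) = -2 + J)
(W(13, v(-1, 4)) + 405)² = ((-2 + 13) + 405)² = (11 + 405)² = 416² = 173056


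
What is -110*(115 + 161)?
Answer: -30360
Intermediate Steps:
-110*(115 + 161) = -110*276 = -30360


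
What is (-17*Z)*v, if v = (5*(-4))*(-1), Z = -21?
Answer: 7140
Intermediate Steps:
v = 20 (v = -20*(-1) = 20)
(-17*Z)*v = -17*(-21)*20 = 357*20 = 7140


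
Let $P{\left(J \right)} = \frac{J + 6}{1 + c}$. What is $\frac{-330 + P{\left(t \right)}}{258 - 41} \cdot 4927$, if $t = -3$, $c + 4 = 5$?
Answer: $- \frac{3237039}{434} \approx -7458.6$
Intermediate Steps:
$c = 1$ ($c = -4 + 5 = 1$)
$P{\left(J \right)} = 3 + \frac{J}{2}$ ($P{\left(J \right)} = \frac{J + 6}{1 + 1} = \frac{6 + J}{2} = \left(6 + J\right) \frac{1}{2} = 3 + \frac{J}{2}$)
$\frac{-330 + P{\left(t \right)}}{258 - 41} \cdot 4927 = \frac{-330 + \left(3 + \frac{1}{2} \left(-3\right)\right)}{258 - 41} \cdot 4927 = \frac{-330 + \left(3 - \frac{3}{2}\right)}{217} \cdot 4927 = \left(-330 + \frac{3}{2}\right) \frac{1}{217} \cdot 4927 = \left(- \frac{657}{2}\right) \frac{1}{217} \cdot 4927 = \left(- \frac{657}{434}\right) 4927 = - \frac{3237039}{434}$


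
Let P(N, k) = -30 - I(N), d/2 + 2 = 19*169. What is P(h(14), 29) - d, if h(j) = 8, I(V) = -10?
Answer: -6438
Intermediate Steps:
d = 6418 (d = -4 + 2*(19*169) = -4 + 2*3211 = -4 + 6422 = 6418)
P(N, k) = -20 (P(N, k) = -30 - 1*(-10) = -30 + 10 = -20)
P(h(14), 29) - d = -20 - 1*6418 = -20 - 6418 = -6438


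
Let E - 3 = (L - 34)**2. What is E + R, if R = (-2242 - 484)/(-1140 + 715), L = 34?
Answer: 4001/425 ≈ 9.4141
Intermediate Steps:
E = 3 (E = 3 + (34 - 34)**2 = 3 + 0**2 = 3 + 0 = 3)
R = 2726/425 (R = -2726/(-425) = -2726*(-1/425) = 2726/425 ≈ 6.4141)
E + R = 3 + 2726/425 = 4001/425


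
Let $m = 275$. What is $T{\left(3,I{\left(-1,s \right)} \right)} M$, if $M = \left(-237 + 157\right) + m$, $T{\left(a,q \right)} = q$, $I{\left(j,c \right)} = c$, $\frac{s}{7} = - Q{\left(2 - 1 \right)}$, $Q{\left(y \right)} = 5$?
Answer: $-6825$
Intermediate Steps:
$s = -35$ ($s = 7 \left(\left(-1\right) 5\right) = 7 \left(-5\right) = -35$)
$M = 195$ ($M = \left(-237 + 157\right) + 275 = -80 + 275 = 195$)
$T{\left(3,I{\left(-1,s \right)} \right)} M = \left(-35\right) 195 = -6825$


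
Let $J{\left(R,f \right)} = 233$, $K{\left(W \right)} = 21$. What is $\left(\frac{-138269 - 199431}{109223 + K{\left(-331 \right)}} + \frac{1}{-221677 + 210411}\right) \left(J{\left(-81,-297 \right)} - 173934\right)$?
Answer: $\frac{165217332165061}{307685726} \approx 5.3697 \cdot 10^{5}$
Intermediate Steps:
$\left(\frac{-138269 - 199431}{109223 + K{\left(-331 \right)}} + \frac{1}{-221677 + 210411}\right) \left(J{\left(-81,-297 \right)} - 173934\right) = \left(\frac{-138269 - 199431}{109223 + 21} + \frac{1}{-221677 + 210411}\right) \left(233 - 173934\right) = \left(- \frac{337700}{109244} + \frac{1}{-11266}\right) \left(-173701\right) = \left(\left(-337700\right) \frac{1}{109244} - \frac{1}{11266}\right) \left(-173701\right) = \left(- \frac{84425}{27311} - \frac{1}{11266}\right) \left(-173701\right) = \left(- \frac{951159361}{307685726}\right) \left(-173701\right) = \frac{165217332165061}{307685726}$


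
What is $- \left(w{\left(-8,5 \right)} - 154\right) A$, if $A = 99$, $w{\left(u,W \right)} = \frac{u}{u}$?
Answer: $15147$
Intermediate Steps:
$w{\left(u,W \right)} = 1$
$- \left(w{\left(-8,5 \right)} - 154\right) A = - \left(1 - 154\right) 99 = - \left(-153\right) 99 = \left(-1\right) \left(-15147\right) = 15147$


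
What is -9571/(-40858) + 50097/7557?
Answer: 706397091/102921302 ≈ 6.8635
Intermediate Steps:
-9571/(-40858) + 50097/7557 = -9571*(-1/40858) + 50097*(1/7557) = 9571/40858 + 16699/2519 = 706397091/102921302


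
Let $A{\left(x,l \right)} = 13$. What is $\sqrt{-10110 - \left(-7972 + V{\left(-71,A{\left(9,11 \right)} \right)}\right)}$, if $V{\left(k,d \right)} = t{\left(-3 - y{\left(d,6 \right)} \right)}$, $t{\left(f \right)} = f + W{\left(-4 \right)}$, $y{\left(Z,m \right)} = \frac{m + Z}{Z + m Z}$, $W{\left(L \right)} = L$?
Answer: $\frac{i \sqrt{17645082}}{91} \approx 46.161 i$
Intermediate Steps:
$y{\left(Z,m \right)} = \frac{Z + m}{Z + Z m}$
$t{\left(f \right)} = -4 + f$ ($t{\left(f \right)} = f - 4 = -4 + f$)
$V{\left(k,d \right)} = -7 - \frac{6 + d}{7 d}$ ($V{\left(k,d \right)} = -4 - \left(3 + \frac{d + 6}{d \left(1 + 6\right)}\right) = -4 - \left(3 + \frac{6 + d}{d 7}\right) = -4 - \left(3 + \frac{1}{d} \frac{1}{7} \left(6 + d\right)\right) = -4 - \left(3 + \frac{6 + d}{7 d}\right) = -7 - \frac{6 + d}{7 d}$)
$\sqrt{-10110 - \left(-7972 + V{\left(-71,A{\left(9,11 \right)} \right)}\right)} = \sqrt{-10110 + \left(7972 - \frac{2 \left(-3 - 325\right)}{7 \cdot 13}\right)} = \sqrt{-10110 + \left(7972 - \frac{2}{7} \cdot \frac{1}{13} \left(-3 - 325\right)\right)} = \sqrt{-10110 + \left(7972 - \frac{2}{7} \cdot \frac{1}{13} \left(-328\right)\right)} = \sqrt{-10110 + \left(7972 - - \frac{656}{91}\right)} = \sqrt{-10110 + \left(7972 + \frac{656}{91}\right)} = \sqrt{-10110 + \frac{726108}{91}} = \sqrt{- \frac{193902}{91}} = \frac{i \sqrt{17645082}}{91}$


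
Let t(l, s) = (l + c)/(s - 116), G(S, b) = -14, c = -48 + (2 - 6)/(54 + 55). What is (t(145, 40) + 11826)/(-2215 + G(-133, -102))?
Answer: -32652005/6155012 ≈ -5.3049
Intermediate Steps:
c = -5236/109 (c = -48 - 4/109 = -5236/109 ≈ -48.037)
t(l, s) = (-5236/109 + l)/(-116 + s) (t(l, s) = (l - 5236/109)/(s - 116) = (-5236/109 + l)/(-116 + s))
(t(145, 40) + 11826)/(-2215 + G(-133, -102)) = ((-5236/109 + 145)/(-116 + 40) + 11826)/(-2215 - 14) = ((10569/109)/(-76) + 11826)/(-2229) = (-1/76*10569/109 + 11826)*(-1/2229) = (-10569/8284 + 11826)*(-1/2229) = (97956015/8284)*(-1/2229) = -32652005/6155012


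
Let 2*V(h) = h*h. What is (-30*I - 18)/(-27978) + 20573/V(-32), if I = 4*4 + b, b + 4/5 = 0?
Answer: 95972347/2387456 ≈ 40.199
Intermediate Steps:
b = -⅘ (b = -⅘ + 0 = -⅘ ≈ -0.80000)
I = 76/5 (I = 4*4 - ⅘ = 16 - ⅘ = 76/5 ≈ 15.200)
V(h) = h²/2 (V(h) = (h*h)/2 = h²/2)
(-30*I - 18)/(-27978) + 20573/V(-32) = (-30*76/5 - 18)/(-27978) + 20573/(((½)*(-32)²)) = (-456 - 18)*(-1/27978) + 20573/(((½)*1024)) = -474*(-1/27978) + 20573/512 = 79/4663 + 20573*(1/512) = 79/4663 + 20573/512 = 95972347/2387456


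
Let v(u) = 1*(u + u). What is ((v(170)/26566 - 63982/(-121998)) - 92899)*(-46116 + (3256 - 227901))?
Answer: 20380438546740661300/810249717 ≈ 2.5153e+10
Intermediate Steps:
v(u) = 2*u (v(u) = 1*(2*u) = 2*u)
((v(170)/26566 - 63982/(-121998)) - 92899)*(-46116 + (3256 - 227901)) = (((2*170)/26566 - 63982/(-121998)) - 92899)*(-46116 + (3256 - 227901)) = ((340*(1/26566) - 63982*(-1/121998)) - 92899)*(-46116 - 224645) = ((170/13283 + 31991/60999) - 92899)*(-270761) = (435306283/810249717 - 92899)*(-270761) = -75270953153300/810249717*(-270761) = 20380438546740661300/810249717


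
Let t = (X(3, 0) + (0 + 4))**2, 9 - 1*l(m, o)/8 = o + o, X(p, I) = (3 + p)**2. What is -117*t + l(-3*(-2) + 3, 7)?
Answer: -187240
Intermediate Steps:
l(m, o) = 72 - 16*o (l(m, o) = 72 - 8*(o + o) = 72 - 16*o)
t = 1600 (t = ((3 + 3)**2 + (0 + 4))**2 = (6**2 + 4)**2 = (36 + 4)**2 = 40**2 = 1600)
-117*t + l(-3*(-2) + 3, 7) = -117*1600 + (72 - 16*7) = -187200 + (72 - 112) = -187200 - 40 = -187240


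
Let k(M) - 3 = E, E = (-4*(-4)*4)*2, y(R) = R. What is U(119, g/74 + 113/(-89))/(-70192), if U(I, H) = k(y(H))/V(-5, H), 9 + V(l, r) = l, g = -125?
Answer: 131/982688 ≈ 0.00013331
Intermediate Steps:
V(l, r) = -9 + l
E = 128 (E = (16*4)*2 = 64*2 = 128)
k(M) = 131 (k(M) = 3 + 128 = 131)
U(I, H) = -131/14 (U(I, H) = 131/(-9 - 5) = 131/(-14) = 131*(-1/14) = -131/14)
U(119, g/74 + 113/(-89))/(-70192) = -131/14/(-70192) = -131/14*(-1/70192) = 131/982688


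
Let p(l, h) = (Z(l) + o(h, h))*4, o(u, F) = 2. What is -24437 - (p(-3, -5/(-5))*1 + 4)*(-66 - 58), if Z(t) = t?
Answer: -24437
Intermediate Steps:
p(l, h) = 8 + 4*l (p(l, h) = (l + 2)*4 = (2 + l)*4 = 8 + 4*l)
-24437 - (p(-3, -5/(-5))*1 + 4)*(-66 - 58) = -24437 - ((8 + 4*(-3))*1 + 4)*(-66 - 58) = -24437 - ((8 - 12)*1 + 4)*(-124) = -24437 - (-4*1 + 4)*(-124) = -24437 - (-4 + 4)*(-124) = -24437 - 0*(-124) = -24437 - 1*0 = -24437 + 0 = -24437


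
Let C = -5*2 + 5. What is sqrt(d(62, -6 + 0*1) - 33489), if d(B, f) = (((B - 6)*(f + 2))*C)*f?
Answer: I*sqrt(40209) ≈ 200.52*I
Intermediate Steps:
C = -5 (C = -10 + 5 = -5)
d(B, f) = -5*f*(-6 + B)*(2 + f) (d(B, f) = (((B - 6)*(f + 2))*(-5))*f = (((-6 + B)*(2 + f))*(-5))*f = (-5*(-6 + B)*(2 + f))*f = -5*f*(-6 + B)*(2 + f))
sqrt(d(62, -6 + 0*1) - 33489) = sqrt(5*(-6 + 0*1)*(12 - 2*62 + 6*(-6 + 0*1) - 1*62*(-6 + 0*1)) - 33489) = sqrt(5*(-6 + 0)*(12 - 124 + 6*(-6 + 0) - 1*62*(-6 + 0)) - 33489) = sqrt(5*(-6)*(12 - 124 + 6*(-6) - 1*62*(-6)) - 33489) = sqrt(5*(-6)*(12 - 124 - 36 + 372) - 33489) = sqrt(5*(-6)*224 - 33489) = sqrt(-6720 - 33489) = sqrt(-40209) = I*sqrt(40209)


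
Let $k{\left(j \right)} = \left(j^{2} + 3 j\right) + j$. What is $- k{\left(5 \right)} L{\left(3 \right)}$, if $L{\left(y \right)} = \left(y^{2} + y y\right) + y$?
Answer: $-945$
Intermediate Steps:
$L{\left(y \right)} = y + 2 y^{2}$ ($L{\left(y \right)} = \left(y^{2} + y^{2}\right) + y = 2 y^{2} + y = y + 2 y^{2}$)
$k{\left(j \right)} = j^{2} + 4 j$
$- k{\left(5 \right)} L{\left(3 \right)} = - 5 \left(4 + 5\right) 3 \left(1 + 2 \cdot 3\right) = - 5 \cdot 9 \cdot 3 \left(1 + 6\right) = \left(-1\right) 45 \cdot 3 \cdot 7 = \left(-45\right) 21 = -945$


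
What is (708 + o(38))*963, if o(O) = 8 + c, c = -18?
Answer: 672174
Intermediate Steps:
o(O) = -10 (o(O) = 8 - 18 = -10)
(708 + o(38))*963 = (708 - 10)*963 = 698*963 = 672174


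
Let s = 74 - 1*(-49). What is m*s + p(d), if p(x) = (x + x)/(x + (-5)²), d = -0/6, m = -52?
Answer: -6396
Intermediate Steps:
s = 123 (s = 74 + 49 = 123)
d = 0 (d = -0/6 = -3*0 = 0)
p(x) = 2*x/(25 + x) (p(x) = (2*x)/(x + 25) = (2*x)/(25 + x) = 2*x/(25 + x))
m*s + p(d) = -52*123 + 2*0/(25 + 0) = -6396 + 2*0/25 = -6396 + 2*0*(1/25) = -6396 + 0 = -6396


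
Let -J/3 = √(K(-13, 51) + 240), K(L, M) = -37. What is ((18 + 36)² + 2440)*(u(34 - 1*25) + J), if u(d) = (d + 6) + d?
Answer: 128544 - 16068*√203 ≈ -1.0039e+5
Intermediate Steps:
J = -3*√203 (J = -3*√(-37 + 240) = -3*√203 ≈ -42.743)
u(d) = 6 + 2*d (u(d) = (6 + d) + d = 6 + 2*d)
((18 + 36)² + 2440)*(u(34 - 1*25) + J) = ((18 + 36)² + 2440)*((6 + 2*(34 - 1*25)) - 3*√203) = (54² + 2440)*((6 + 2*(34 - 25)) - 3*√203) = (2916 + 2440)*((6 + 2*9) - 3*√203) = 5356*((6 + 18) - 3*√203) = 5356*(24 - 3*√203) = 128544 - 16068*√203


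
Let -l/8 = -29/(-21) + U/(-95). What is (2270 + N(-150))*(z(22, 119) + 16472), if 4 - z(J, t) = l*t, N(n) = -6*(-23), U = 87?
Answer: 11611058144/285 ≈ 4.0741e+7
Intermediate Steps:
N(n) = 138
l = -7424/1995 (l = -8*(-29/(-21) + 87/(-95)) = -8*(-29*(-1/21) + 87*(-1/95)) = -8*(29/21 - 87/95) = -8*928/1995 = -7424/1995 ≈ -3.7213)
z(J, t) = 4 + 7424*t/1995 (z(J, t) = 4 - (-7424)*t/1995 = 4 + 7424*t/1995)
(2270 + N(-150))*(z(22, 119) + 16472) = (2270 + 138)*((4 + (7424/1995)*119) + 16472) = 2408*((4 + 126208/285) + 16472) = 2408*(127348/285 + 16472) = 2408*(4821868/285) = 11611058144/285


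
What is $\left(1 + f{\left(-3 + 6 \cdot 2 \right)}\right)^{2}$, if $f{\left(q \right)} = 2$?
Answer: $9$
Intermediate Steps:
$\left(1 + f{\left(-3 + 6 \cdot 2 \right)}\right)^{2} = \left(1 + 2\right)^{2} = 3^{2} = 9$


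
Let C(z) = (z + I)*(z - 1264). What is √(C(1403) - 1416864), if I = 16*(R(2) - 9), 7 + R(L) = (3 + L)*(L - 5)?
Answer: I*√1290791 ≈ 1136.1*I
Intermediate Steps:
R(L) = -7 + (-5 + L)*(3 + L) (R(L) = -7 + (3 + L)*(L - 5) = -7 + (3 + L)*(-5 + L) = -7 + (-5 + L)*(3 + L))
I = -496 (I = 16*((-22 + 2² - 2*2) - 9) = 16*((-22 + 4 - 4) - 9) = 16*(-22 - 9) = 16*(-31) = -496)
C(z) = (-1264 + z)*(-496 + z) (C(z) = (z - 496)*(z - 1264) = (-496 + z)*(-1264 + z) = (-1264 + z)*(-496 + z))
√(C(1403) - 1416864) = √((626944 + 1403² - 1760*1403) - 1416864) = √((626944 + 1968409 - 2469280) - 1416864) = √(126073 - 1416864) = √(-1290791) = I*√1290791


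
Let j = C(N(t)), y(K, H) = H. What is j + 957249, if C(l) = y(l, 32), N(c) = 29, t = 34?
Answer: 957281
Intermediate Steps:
C(l) = 32
j = 32
j + 957249 = 32 + 957249 = 957281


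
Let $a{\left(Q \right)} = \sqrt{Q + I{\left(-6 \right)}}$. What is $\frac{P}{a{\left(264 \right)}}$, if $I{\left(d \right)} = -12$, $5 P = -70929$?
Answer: $- \frac{23643 \sqrt{7}}{70} \approx -893.62$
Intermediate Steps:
$P = - \frac{70929}{5}$ ($P = \frac{1}{5} \left(-70929\right) = - \frac{70929}{5} \approx -14186.0$)
$a{\left(Q \right)} = \sqrt{-12 + Q}$ ($a{\left(Q \right)} = \sqrt{Q - 12} = \sqrt{-12 + Q}$)
$\frac{P}{a{\left(264 \right)}} = - \frac{70929}{5 \sqrt{-12 + 264}} = - \frac{70929}{5 \sqrt{252}} = - \frac{70929}{5 \cdot 6 \sqrt{7}} = - \frac{70929 \frac{\sqrt{7}}{42}}{5} = - \frac{23643 \sqrt{7}}{70}$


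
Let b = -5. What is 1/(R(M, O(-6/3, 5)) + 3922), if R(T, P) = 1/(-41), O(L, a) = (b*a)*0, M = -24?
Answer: 41/160801 ≈ 0.00025497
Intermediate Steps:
O(L, a) = 0 (O(L, a) = -5*a*0 = 0)
R(T, P) = -1/41
1/(R(M, O(-6/3, 5)) + 3922) = 1/(-1/41 + 3922) = 1/(160801/41) = 41/160801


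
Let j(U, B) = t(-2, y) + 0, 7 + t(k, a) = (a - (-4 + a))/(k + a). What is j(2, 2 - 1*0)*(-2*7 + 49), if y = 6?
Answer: -210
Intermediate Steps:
t(k, a) = -7 + 4/(a + k) (t(k, a) = -7 + (a - (-4 + a))/(k + a) = -7 + (a + (4 - a))/(a + k) = -7 + 4/(a + k))
j(U, B) = -6 (j(U, B) = (4 - 7*6 - 7*(-2))/(6 - 2) + 0 = (4 - 42 + 14)/4 + 0 = (1/4)*(-24) + 0 = -6 + 0 = -6)
j(2, 2 - 1*0)*(-2*7 + 49) = -6*(-2*7 + 49) = -6*(-14 + 49) = -6*35 = -210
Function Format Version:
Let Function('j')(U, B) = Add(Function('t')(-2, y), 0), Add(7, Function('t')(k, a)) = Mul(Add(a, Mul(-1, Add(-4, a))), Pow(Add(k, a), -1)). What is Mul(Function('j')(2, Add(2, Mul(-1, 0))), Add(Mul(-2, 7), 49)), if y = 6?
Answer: -210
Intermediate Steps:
Function('t')(k, a) = Add(-7, Mul(4, Pow(Add(a, k), -1))) (Function('t')(k, a) = Add(-7, Mul(Add(a, Mul(-1, Add(-4, a))), Pow(Add(k, a), -1))) = Add(-7, Mul(Add(a, Add(4, Mul(-1, a))), Pow(Add(a, k), -1))) = Add(-7, Mul(4, Pow(Add(a, k), -1))))
Function('j')(U, B) = -6 (Function('j')(U, B) = Add(Mul(Pow(Add(6, -2), -1), Add(4, Mul(-7, 6), Mul(-7, -2))), 0) = Add(Mul(Pow(4, -1), Add(4, -42, 14)), 0) = Add(Mul(Rational(1, 4), -24), 0) = Add(-6, 0) = -6)
Mul(Function('j')(2, Add(2, Mul(-1, 0))), Add(Mul(-2, 7), 49)) = Mul(-6, Add(Mul(-2, 7), 49)) = Mul(-6, Add(-14, 49)) = Mul(-6, 35) = -210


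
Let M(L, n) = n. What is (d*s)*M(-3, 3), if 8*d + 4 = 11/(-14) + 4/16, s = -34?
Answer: 6477/112 ≈ 57.830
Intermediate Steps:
d = -127/224 (d = -½ + (11/(-14) + 4/16)/8 = -½ + (11*(-1/14) + 4*(1/16))/8 = -½ + (-11/14 + ¼)/8 = -½ + (⅛)*(-15/28) = -½ - 15/224 = -127/224 ≈ -0.56696)
(d*s)*M(-3, 3) = -127/224*(-34)*3 = (2159/112)*3 = 6477/112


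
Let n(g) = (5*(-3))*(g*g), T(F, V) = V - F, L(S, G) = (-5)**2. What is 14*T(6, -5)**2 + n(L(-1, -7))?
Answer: -7681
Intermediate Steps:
L(S, G) = 25
n(g) = -15*g**2
14*T(6, -5)**2 + n(L(-1, -7)) = 14*(-5 - 1*6)**2 - 15*25**2 = 14*(-5 - 6)**2 - 15*625 = 14*(-11)**2 - 9375 = 14*121 - 9375 = 1694 - 9375 = -7681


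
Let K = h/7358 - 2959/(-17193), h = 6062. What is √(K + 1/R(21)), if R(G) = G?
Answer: √1690842552328293/40251939 ≈ 1.0216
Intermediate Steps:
K = 5727104/5750277 (K = 6062/7358 - 2959/(-17193) = 6062*(1/7358) - 2959*(-1/17193) = 3031/3679 + 269/1563 = 5727104/5750277 ≈ 0.99597)
√(K + 1/R(21)) = √(5727104/5750277 + 1/21) = √(42006487/40251939) = √1690842552328293/40251939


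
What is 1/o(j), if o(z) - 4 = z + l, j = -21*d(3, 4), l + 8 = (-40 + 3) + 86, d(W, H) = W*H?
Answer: -1/207 ≈ -0.0048309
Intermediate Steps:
d(W, H) = H*W
l = 41 (l = -8 + ((-40 + 3) + 86) = -8 + (-37 + 86) = -8 + 49 = 41)
j = -252 (j = -84*3 = -21*12 = -252)
o(z) = 45 + z (o(z) = 4 + (z + 41) = 4 + (41 + z) = 45 + z)
1/o(j) = 1/(45 - 252) = 1/(-207) = -1/207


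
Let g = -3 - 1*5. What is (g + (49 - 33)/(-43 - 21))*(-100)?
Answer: 825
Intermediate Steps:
g = -8 (g = -3 - 5 = -8)
(g + (49 - 33)/(-43 - 21))*(-100) = (-8 + (49 - 33)/(-43 - 21))*(-100) = (-8 + 16/(-64))*(-100) = (-8 + 16*(-1/64))*(-100) = (-8 - ¼)*(-100) = -33/4*(-100) = 825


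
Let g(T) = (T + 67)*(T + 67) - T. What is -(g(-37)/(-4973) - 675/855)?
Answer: 92398/94487 ≈ 0.97789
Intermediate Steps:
g(T) = (67 + T)² - T (g(T) = (67 + T)*(67 + T) - T = (67 + T)² - T)
-(g(-37)/(-4973) - 675/855) = -(((67 - 37)² - 1*(-37))/(-4973) - 675/855) = -((30² + 37)*(-1/4973) - 675*1/855) = -((900 + 37)*(-1/4973) - 15/19) = -(937*(-1/4973) - 15/19) = -(-937/4973 - 15/19) = -1*(-92398/94487) = 92398/94487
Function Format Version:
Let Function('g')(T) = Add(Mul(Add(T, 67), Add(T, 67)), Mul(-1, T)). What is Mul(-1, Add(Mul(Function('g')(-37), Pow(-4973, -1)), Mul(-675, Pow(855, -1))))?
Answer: Rational(92398, 94487) ≈ 0.97789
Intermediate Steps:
Function('g')(T) = Add(Pow(Add(67, T), 2), Mul(-1, T)) (Function('g')(T) = Add(Mul(Add(67, T), Add(67, T)), Mul(-1, T)) = Add(Pow(Add(67, T), 2), Mul(-1, T)))
Mul(-1, Add(Mul(Function('g')(-37), Pow(-4973, -1)), Mul(-675, Pow(855, -1)))) = Mul(-1, Add(Mul(Add(Pow(Add(67, -37), 2), Mul(-1, -37)), Pow(-4973, -1)), Mul(-675, Pow(855, -1)))) = Mul(-1, Add(Mul(Add(Pow(30, 2), 37), Rational(-1, 4973)), Mul(-675, Rational(1, 855)))) = Mul(-1, Add(Mul(Add(900, 37), Rational(-1, 4973)), Rational(-15, 19))) = Mul(-1, Add(Mul(937, Rational(-1, 4973)), Rational(-15, 19))) = Mul(-1, Add(Rational(-937, 4973), Rational(-15, 19))) = Mul(-1, Rational(-92398, 94487)) = Rational(92398, 94487)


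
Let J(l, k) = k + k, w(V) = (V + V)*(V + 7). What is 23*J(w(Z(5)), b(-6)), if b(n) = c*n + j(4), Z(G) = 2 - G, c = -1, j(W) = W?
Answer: 460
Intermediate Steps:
b(n) = 4 - n (b(n) = -n + 4 = 4 - n)
w(V) = 2*V*(7 + V) (w(V) = (2*V)*(7 + V) = 2*V*(7 + V))
J(l, k) = 2*k
23*J(w(Z(5)), b(-6)) = 23*(2*(4 - 1*(-6))) = 23*(2*(4 + 6)) = 23*(2*10) = 23*20 = 460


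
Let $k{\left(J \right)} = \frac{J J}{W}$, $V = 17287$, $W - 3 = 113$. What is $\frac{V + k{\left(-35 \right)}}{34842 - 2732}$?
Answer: $\frac{2006517}{3724760} \approx 0.5387$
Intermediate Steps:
$W = 116$ ($W = 3 + 113 = 116$)
$k{\left(J \right)} = \frac{J^{2}}{116}$ ($k{\left(J \right)} = \frac{J J}{116} = J^{2} \cdot \frac{1}{116} = \frac{J^{2}}{116}$)
$\frac{V + k{\left(-35 \right)}}{34842 - 2732} = \frac{17287 + \frac{\left(-35\right)^{2}}{116}}{34842 - 2732} = \frac{17287 + \frac{1}{116} \cdot 1225}{32110} = \left(17287 + \frac{1225}{116}\right) \frac{1}{32110} = \frac{2006517}{116} \cdot \frac{1}{32110} = \frac{2006517}{3724760}$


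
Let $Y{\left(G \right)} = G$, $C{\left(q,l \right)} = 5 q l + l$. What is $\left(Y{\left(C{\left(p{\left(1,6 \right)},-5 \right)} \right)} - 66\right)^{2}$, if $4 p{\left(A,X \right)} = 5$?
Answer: $\frac{167281}{16} \approx 10455.0$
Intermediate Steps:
$p{\left(A,X \right)} = \frac{5}{4}$ ($p{\left(A,X \right)} = \frac{1}{4} \cdot 5 = \frac{5}{4}$)
$C{\left(q,l \right)} = l + 5 l q$ ($C{\left(q,l \right)} = 5 l q + l = l + 5 l q$)
$\left(Y{\left(C{\left(p{\left(1,6 \right)},-5 \right)} \right)} - 66\right)^{2} = \left(- 5 \left(1 + 5 \cdot \frac{5}{4}\right) - 66\right)^{2} = \left(- 5 \left(1 + \frac{25}{4}\right) - 66\right)^{2} = \left(\left(-5\right) \frac{29}{4} - 66\right)^{2} = \left(- \frac{145}{4} - 66\right)^{2} = \left(- \frac{409}{4}\right)^{2} = \frac{167281}{16}$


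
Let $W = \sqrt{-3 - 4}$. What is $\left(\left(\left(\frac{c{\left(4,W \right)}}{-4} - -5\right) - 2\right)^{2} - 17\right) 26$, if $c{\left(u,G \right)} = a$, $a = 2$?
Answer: $- \frac{559}{2} \approx -279.5$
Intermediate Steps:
$W = i \sqrt{7}$ ($W = \sqrt{-7} = i \sqrt{7} \approx 2.6458 i$)
$c{\left(u,G \right)} = 2$
$\left(\left(\left(\frac{c{\left(4,W \right)}}{-4} - -5\right) - 2\right)^{2} - 17\right) 26 = \left(\left(\left(\frac{2}{-4} - -5\right) - 2\right)^{2} - 17\right) 26 = \left(\left(\left(2 \left(- \frac{1}{4}\right) + 5\right) - 2\right)^{2} - 17\right) 26 = \left(\left(\left(- \frac{1}{2} + 5\right) - 2\right)^{2} - 17\right) 26 = \left(\left(\frac{9}{2} - 2\right)^{2} - 17\right) 26 = \left(\left(\frac{5}{2}\right)^{2} - 17\right) 26 = \left(\frac{25}{4} - 17\right) 26 = \left(- \frac{43}{4}\right) 26 = - \frac{559}{2}$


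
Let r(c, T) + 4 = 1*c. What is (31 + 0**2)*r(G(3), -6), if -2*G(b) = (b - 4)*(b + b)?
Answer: -31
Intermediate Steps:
G(b) = -b*(-4 + b) (G(b) = -(b - 4)*(b + b)/2 = -(-4 + b)*2*b/2 = -b*(-4 + b))
r(c, T) = -4 + c (r(c, T) = -4 + 1*c = -4 + c)
(31 + 0**2)*r(G(3), -6) = (31 + 0**2)*(-4 + 3*(4 - 1*3)) = (31 + 0)*(-4 + 3*(4 - 3)) = 31*(-4 + 3*1) = 31*(-4 + 3) = 31*(-1) = -31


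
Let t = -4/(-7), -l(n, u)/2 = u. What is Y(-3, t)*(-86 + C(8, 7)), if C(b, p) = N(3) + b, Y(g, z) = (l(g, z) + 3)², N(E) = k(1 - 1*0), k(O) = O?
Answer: -1859/7 ≈ -265.57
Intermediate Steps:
l(n, u) = -2*u
t = 4/7 (t = -4*(-⅐) = 4/7 ≈ 0.57143)
N(E) = 1 (N(E) = 1 - 1*0 = 1 + 0 = 1)
Y(g, z) = (3 - 2*z)² (Y(g, z) = (-2*z + 3)² = (3 - 2*z)²)
C(b, p) = 1 + b
Y(-3, t)*(-86 + C(8, 7)) = (-3 + 2*(4/7))²*(-86 + (1 + 8)) = (-3 + 8/7)²*(-86 + 9) = (-13/7)²*(-77) = (169/49)*(-77) = -1859/7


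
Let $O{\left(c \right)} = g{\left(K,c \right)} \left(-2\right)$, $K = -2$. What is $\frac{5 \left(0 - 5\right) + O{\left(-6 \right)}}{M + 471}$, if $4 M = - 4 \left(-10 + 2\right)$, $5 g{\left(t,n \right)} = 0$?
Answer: $- \frac{25}{479} \approx -0.052192$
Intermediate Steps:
$g{\left(t,n \right)} = 0$ ($g{\left(t,n \right)} = \frac{1}{5} \cdot 0 = 0$)
$M = 8$ ($M = \frac{\left(-4\right) \left(-10 + 2\right)}{4} = \frac{\left(-4\right) \left(-8\right)}{4} = \frac{1}{4} \cdot 32 = 8$)
$O{\left(c \right)} = 0$ ($O{\left(c \right)} = 0 \left(-2\right) = 0$)
$\frac{5 \left(0 - 5\right) + O{\left(-6 \right)}}{M + 471} = \frac{5 \left(0 - 5\right) + 0}{8 + 471} = \frac{5 \left(-5\right) + 0}{479} = \left(-25 + 0\right) \frac{1}{479} = \left(-25\right) \frac{1}{479} = - \frac{25}{479}$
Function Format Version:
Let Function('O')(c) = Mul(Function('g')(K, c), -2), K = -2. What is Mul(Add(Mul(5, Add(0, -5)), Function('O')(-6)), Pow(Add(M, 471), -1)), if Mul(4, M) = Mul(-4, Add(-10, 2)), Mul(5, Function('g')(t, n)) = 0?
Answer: Rational(-25, 479) ≈ -0.052192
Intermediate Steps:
Function('g')(t, n) = 0 (Function('g')(t, n) = Mul(Rational(1, 5), 0) = 0)
M = 8 (M = Mul(Rational(1, 4), Mul(-4, Add(-10, 2))) = Mul(Rational(1, 4), Mul(-4, -8)) = Mul(Rational(1, 4), 32) = 8)
Function('O')(c) = 0 (Function('O')(c) = Mul(0, -2) = 0)
Mul(Add(Mul(5, Add(0, -5)), Function('O')(-6)), Pow(Add(M, 471), -1)) = Mul(Add(Mul(5, Add(0, -5)), 0), Pow(Add(8, 471), -1)) = Mul(Add(Mul(5, -5), 0), Pow(479, -1)) = Mul(Add(-25, 0), Rational(1, 479)) = Mul(-25, Rational(1, 479)) = Rational(-25, 479)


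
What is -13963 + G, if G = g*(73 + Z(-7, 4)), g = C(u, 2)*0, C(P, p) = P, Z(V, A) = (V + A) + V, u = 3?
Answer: -13963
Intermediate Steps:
Z(V, A) = A + 2*V (Z(V, A) = (A + V) + V = A + 2*V)
g = 0 (g = 3*0 = 0)
G = 0 (G = 0*(73 + (4 + 2*(-7))) = 0*(73 + (4 - 14)) = 0*(73 - 10) = 0*63 = 0)
-13963 + G = -13963 + 0 = -13963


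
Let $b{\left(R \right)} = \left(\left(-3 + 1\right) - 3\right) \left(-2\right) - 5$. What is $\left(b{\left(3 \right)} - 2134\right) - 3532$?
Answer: $-5661$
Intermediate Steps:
$b{\left(R \right)} = 5$ ($b{\left(R \right)} = \left(-2 - 3\right) \left(-2\right) - 5 = \left(-5\right) \left(-2\right) - 5 = 10 - 5 = 5$)
$\left(b{\left(3 \right)} - 2134\right) - 3532 = \left(5 - 2134\right) - 3532 = -2129 - 3532 = -5661$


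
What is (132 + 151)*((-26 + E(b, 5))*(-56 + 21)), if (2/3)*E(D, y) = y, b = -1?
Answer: 366485/2 ≈ 1.8324e+5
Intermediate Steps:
E(D, y) = 3*y/2
(132 + 151)*((-26 + E(b, 5))*(-56 + 21)) = (132 + 151)*((-26 + (3/2)*5)*(-56 + 21)) = 283*((-26 + 15/2)*(-35)) = 283*(-37/2*(-35)) = 283*(1295/2) = 366485/2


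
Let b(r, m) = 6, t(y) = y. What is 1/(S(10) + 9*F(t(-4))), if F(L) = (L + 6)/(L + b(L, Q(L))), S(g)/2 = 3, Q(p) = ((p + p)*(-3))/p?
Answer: 1/15 ≈ 0.066667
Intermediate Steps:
Q(p) = -6 (Q(p) = ((2*p)*(-3))/p = (-6*p)/p = -6)
S(g) = 6 (S(g) = 2*3 = 6)
F(L) = 1 (F(L) = (L + 6)/(L + 6) = (6 + L)/(6 + L) = 1)
1/(S(10) + 9*F(t(-4))) = 1/(6 + 9*1) = 1/(6 + 9) = 1/15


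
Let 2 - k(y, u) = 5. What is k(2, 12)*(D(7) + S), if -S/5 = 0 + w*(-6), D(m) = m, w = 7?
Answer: -651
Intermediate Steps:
k(y, u) = -3 (k(y, u) = 2 - 1*5 = 2 - 5 = -3)
S = 210 (S = -5*(0 + 7*(-6)) = -5*(0 - 42) = -5*(-42) = 210)
k(2, 12)*(D(7) + S) = -3*(7 + 210) = -3*217 = -651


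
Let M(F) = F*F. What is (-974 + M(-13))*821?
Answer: -660905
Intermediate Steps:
M(F) = F²
(-974 + M(-13))*821 = (-974 + (-13)²)*821 = (-974 + 169)*821 = -805*821 = -660905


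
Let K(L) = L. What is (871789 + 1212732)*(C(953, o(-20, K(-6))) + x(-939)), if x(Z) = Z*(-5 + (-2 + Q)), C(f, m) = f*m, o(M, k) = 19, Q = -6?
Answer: 63190169594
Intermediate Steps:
x(Z) = -13*Z (x(Z) = Z*(-5 + (-2 - 6)) = Z*(-5 - 8) = Z*(-13) = -13*Z)
(871789 + 1212732)*(C(953, o(-20, K(-6))) + x(-939)) = (871789 + 1212732)*(953*19 - 13*(-939)) = 2084521*(18107 + 12207) = 2084521*30314 = 63190169594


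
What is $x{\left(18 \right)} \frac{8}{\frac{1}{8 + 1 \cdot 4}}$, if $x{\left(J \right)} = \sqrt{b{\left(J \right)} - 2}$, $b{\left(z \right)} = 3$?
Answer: $96$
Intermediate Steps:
$x{\left(J \right)} = 1$ ($x{\left(J \right)} = \sqrt{3 - 2} = \sqrt{1} = 1$)
$x{\left(18 \right)} \frac{8}{\frac{1}{8 + 1 \cdot 4}} = 1 \frac{8}{\frac{1}{8 + 1 \cdot 4}} = 1 \frac{8}{\frac{1}{8 + 4}} = 1 \frac{8}{\frac{1}{12}} = 1 \cdot 8 \frac{1}{\frac{1}{12}} = 1 \cdot 8 \cdot 12 = 1 \cdot 96 = 96$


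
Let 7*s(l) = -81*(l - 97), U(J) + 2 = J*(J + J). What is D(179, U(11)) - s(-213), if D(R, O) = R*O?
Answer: 275610/7 ≈ 39373.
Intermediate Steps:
U(J) = -2 + 2*J**2 (U(J) = -2 + J*(J + J) = -2 + J*(2*J) = -2 + 2*J**2)
D(R, O) = O*R
s(l) = 7857/7 - 81*l/7 (s(l) = (-81*(l - 97))/7 = (-81*(-97 + l))/7 = (7857 - 81*l)/7 = 7857/7 - 81*l/7)
D(179, U(11)) - s(-213) = (-2 + 2*11**2)*179 - (7857/7 - 81/7*(-213)) = (-2 + 2*121)*179 - (7857/7 + 17253/7) = (-2 + 242)*179 - 1*25110/7 = 240*179 - 25110/7 = 42960 - 25110/7 = 275610/7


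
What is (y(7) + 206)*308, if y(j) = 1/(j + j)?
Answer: 63470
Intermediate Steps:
y(j) = 1/(2*j)
(y(7) + 206)*308 = ((1/2)/7 + 206)*308 = ((1/2)*(1/7) + 206)*308 = (1/14 + 206)*308 = (2885/14)*308 = 63470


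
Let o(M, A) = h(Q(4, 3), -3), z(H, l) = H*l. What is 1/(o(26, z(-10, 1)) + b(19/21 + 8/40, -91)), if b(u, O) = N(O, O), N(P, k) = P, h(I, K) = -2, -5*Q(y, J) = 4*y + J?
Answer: -1/93 ≈ -0.010753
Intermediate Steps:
Q(y, J) = -4*y/5 - J/5 (Q(y, J) = -(4*y + J)/5 = -(J + 4*y)/5 = -4*y/5 - J/5)
b(u, O) = O
o(M, A) = -2
1/(o(26, z(-10, 1)) + b(19/21 + 8/40, -91)) = 1/(-2 - 91) = 1/(-93) = -1/93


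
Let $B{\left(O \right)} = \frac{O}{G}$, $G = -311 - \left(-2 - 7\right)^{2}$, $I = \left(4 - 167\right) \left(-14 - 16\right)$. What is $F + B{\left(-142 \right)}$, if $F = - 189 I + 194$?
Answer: $- \frac{181107065}{196} \approx -9.2402 \cdot 10^{5}$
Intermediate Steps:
$I = 4890$ ($I = \left(-163\right) \left(-30\right) = 4890$)
$G = -392$ ($G = -311 - \left(-9\right)^{2} = -311 - 81 = -392$)
$F = -924016$ ($F = \left(-189\right) 4890 + 194 = -924210 + 194 = -924016$)
$B{\left(O \right)} = - \frac{O}{392}$ ($B{\left(O \right)} = \frac{O}{-392} = O \left(- \frac{1}{392}\right) = - \frac{O}{392}$)
$F + B{\left(-142 \right)} = -924016 - - \frac{71}{196} = -924016 + \frac{71}{196} = - \frac{181107065}{196}$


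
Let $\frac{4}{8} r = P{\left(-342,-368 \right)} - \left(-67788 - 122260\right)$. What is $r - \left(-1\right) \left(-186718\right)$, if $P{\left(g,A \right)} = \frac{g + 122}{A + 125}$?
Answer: $\frac{46991294}{243} \approx 1.9338 \cdot 10^{5}$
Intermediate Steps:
$P{\left(g,A \right)} = \frac{122 + g}{125 + A}$
$r = \frac{92363768}{243}$ ($r = 2 \left(\frac{122 - 342}{125 - 368} - \left(-67788 - 122260\right)\right) = 2 \left(\frac{1}{-243} \left(-220\right) - \left(-67788 - 122260\right)\right) = 2 \left(\left(- \frac{1}{243}\right) \left(-220\right) - -190048\right) = 2 \left(\frac{220}{243} + 190048\right) = 2 \cdot \frac{46181884}{243} = \frac{92363768}{243} \approx 3.801 \cdot 10^{5}$)
$r - \left(-1\right) \left(-186718\right) = \frac{92363768}{243} - \left(-1\right) \left(-186718\right) = \frac{92363768}{243} - 186718 = \frac{46991294}{243}$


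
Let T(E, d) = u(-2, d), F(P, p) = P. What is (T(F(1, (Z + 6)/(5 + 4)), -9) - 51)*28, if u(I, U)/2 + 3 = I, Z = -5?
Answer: -1708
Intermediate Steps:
u(I, U) = -6 + 2*I
T(E, d) = -10 (T(E, d) = -6 + 2*(-2) = -6 - 4 = -10)
(T(F(1, (Z + 6)/(5 + 4)), -9) - 51)*28 = (-10 - 51)*28 = -61*28 = -1708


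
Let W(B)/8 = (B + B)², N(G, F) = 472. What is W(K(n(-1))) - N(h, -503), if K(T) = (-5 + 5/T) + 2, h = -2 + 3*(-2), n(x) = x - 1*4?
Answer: 40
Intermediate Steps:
n(x) = -4 + x (n(x) = x - 4 = -4 + x)
h = -8 (h = -2 - 6 = -8)
K(T) = -3 + 5/T
W(B) = 32*B² (W(B) = 8*(B + B)² = 8*(2*B)² = 8*(4*B²) = 32*B²)
W(K(n(-1))) - N(h, -503) = 32*(-3 + 5/(-4 - 1))² - 1*472 = 32*(-3 + 5/(-5))² - 472 = 32*(-3 + 5*(-⅕))² - 472 = 32*(-3 - 1)² - 472 = 32*(-4)² - 472 = 32*16 - 472 = 512 - 472 = 40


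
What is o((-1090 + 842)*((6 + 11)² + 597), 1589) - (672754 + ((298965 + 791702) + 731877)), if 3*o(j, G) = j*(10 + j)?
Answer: 48270710810/3 ≈ 1.6090e+10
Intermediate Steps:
o(j, G) = j*(10 + j)/3 (o(j, G) = (j*(10 + j))/3 = j*(10 + j)/3)
o((-1090 + 842)*((6 + 11)² + 597), 1589) - (672754 + ((298965 + 791702) + 731877)) = ((-1090 + 842)*((6 + 11)² + 597))*(10 + (-1090 + 842)*((6 + 11)² + 597))/3 - (672754 + ((298965 + 791702) + 731877)) = (-248*(17² + 597))*(10 - 248*(17² + 597))/3 - (672754 + (1090667 + 731877)) = (-248*(289 + 597))*(10 - 248*(289 + 597))/3 - (672754 + 1822544) = (-248*886)*(10 - 248*886)/3 - 1*2495298 = (⅓)*(-219728)*(10 - 219728) - 2495298 = (⅓)*(-219728)*(-219718) - 2495298 = 48278196704/3 - 2495298 = 48270710810/3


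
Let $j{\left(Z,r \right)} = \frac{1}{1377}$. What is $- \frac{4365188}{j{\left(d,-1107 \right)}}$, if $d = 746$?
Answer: $-6010863876$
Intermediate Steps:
$j{\left(Z,r \right)} = \frac{1}{1377}$
$- \frac{4365188}{j{\left(d,-1107 \right)}} = - 4365188 \frac{1}{\frac{1}{1377}} = \left(-4365188\right) 1377 = -6010863876$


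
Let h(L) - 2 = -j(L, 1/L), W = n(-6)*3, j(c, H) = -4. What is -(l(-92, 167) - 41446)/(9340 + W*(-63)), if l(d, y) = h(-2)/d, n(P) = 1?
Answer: 1906519/420946 ≈ 4.5291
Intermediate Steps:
W = 3 (W = 1*3 = 3)
h(L) = 6 (h(L) = 2 - 1*(-4) = 2 + 4 = 6)
l(d, y) = 6/d
-(l(-92, 167) - 41446)/(9340 + W*(-63)) = -(6/(-92) - 41446)/(9340 + 3*(-63)) = -(6*(-1/92) - 41446)/(9340 - 189) = -(-3/46 - 41446)/9151 = -(-1906519)/(46*9151) = -1*(-1906519/420946) = 1906519/420946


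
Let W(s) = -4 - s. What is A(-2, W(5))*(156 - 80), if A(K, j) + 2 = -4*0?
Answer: -152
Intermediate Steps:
A(K, j) = -2 (A(K, j) = -2 - 4*0 = -2 + 0 = -2)
A(-2, W(5))*(156 - 80) = -2*(156 - 80) = -2*76 = -152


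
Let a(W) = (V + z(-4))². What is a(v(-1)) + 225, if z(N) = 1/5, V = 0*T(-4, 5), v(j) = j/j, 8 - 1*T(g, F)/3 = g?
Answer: 5626/25 ≈ 225.04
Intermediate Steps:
T(g, F) = 24 - 3*g
v(j) = 1
V = 0 (V = 0*(24 - 3*(-4)) = 0*(24 + 12) = 0*36 = 0)
z(N) = ⅕
a(W) = 1/25 (a(W) = (0 + ⅕)² = (⅕)² = 1/25)
a(v(-1)) + 225 = 1/25 + 225 = 5626/25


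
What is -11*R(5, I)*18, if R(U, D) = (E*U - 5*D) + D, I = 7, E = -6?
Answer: 11484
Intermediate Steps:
R(U, D) = -6*U - 4*D (R(U, D) = (-6*U - 5*D) + D = -6*U - 4*D)
-11*R(5, I)*18 = -11*(-6*5 - 4*7)*18 = -11*(-30 - 28)*18 = -11*(-58)*18 = 638*18 = 11484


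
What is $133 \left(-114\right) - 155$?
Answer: $-15317$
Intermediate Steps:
$133 \left(-114\right) - 155 = -15162 - 155 = -15317$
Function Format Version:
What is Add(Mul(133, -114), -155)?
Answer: -15317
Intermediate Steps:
Add(Mul(133, -114), -155) = Add(-15162, -155) = -15317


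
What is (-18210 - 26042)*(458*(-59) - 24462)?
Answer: 2278269968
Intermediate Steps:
(-18210 - 26042)*(458*(-59) - 24462) = -44252*(-27022 - 24462) = -44252*(-51484) = 2278269968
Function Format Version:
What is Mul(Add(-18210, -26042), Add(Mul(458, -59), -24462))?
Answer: 2278269968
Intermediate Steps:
Mul(Add(-18210, -26042), Add(Mul(458, -59), -24462)) = Mul(-44252, Add(-27022, -24462)) = Mul(-44252, -51484) = 2278269968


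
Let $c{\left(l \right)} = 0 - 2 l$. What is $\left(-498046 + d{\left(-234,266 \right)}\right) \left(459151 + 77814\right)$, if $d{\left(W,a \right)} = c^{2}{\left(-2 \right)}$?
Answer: $-267424678950$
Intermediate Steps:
$c{\left(l \right)} = - 2 l$
$d{\left(W,a \right)} = 16$ ($d{\left(W,a \right)} = \left(\left(-2\right) \left(-2\right)\right)^{2} = 4^{2} = 16$)
$\left(-498046 + d{\left(-234,266 \right)}\right) \left(459151 + 77814\right) = \left(-498046 + 16\right) \left(459151 + 77814\right) = \left(-498030\right) 536965 = -267424678950$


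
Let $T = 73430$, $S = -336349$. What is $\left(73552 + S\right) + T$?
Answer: $-189367$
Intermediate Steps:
$\left(73552 + S\right) + T = \left(73552 - 336349\right) + 73430 = -262797 + 73430 = -189367$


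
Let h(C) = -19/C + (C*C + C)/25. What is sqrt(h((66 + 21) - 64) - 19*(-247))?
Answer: 2*sqrt(15586502)/115 ≈ 68.660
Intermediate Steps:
h(C) = -19/C + C/25 + C**2/25 (h(C) = -19/C + (C**2 + C)*(1/25) = -19/C + (C + C**2)*(1/25) = -19/C + (C/25 + C**2/25) = -19/C + C/25 + C**2/25)
sqrt(h((66 + 21) - 64) - 19*(-247)) = sqrt((-475 + ((66 + 21) - 64)**2*(1 + ((66 + 21) - 64)))/(25*((66 + 21) - 64)) - 19*(-247)) = sqrt((-475 + (87 - 64)**2*(1 + (87 - 64)))/(25*(87 - 64)) + 4693) = sqrt((1/25)*(-475 + 23**2*(1 + 23))/23 + 4693) = sqrt((1/25)*(1/23)*(-475 + 529*24) + 4693) = sqrt((1/25)*(1/23)*(-475 + 12696) + 4693) = sqrt((1/25)*(1/23)*12221 + 4693) = sqrt(12221/575 + 4693) = sqrt(2710696/575) = 2*sqrt(15586502)/115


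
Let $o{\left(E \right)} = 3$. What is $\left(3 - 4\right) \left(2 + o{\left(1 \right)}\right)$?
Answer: $-5$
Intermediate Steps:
$\left(3 - 4\right) \left(2 + o{\left(1 \right)}\right) = \left(3 - 4\right) \left(2 + 3\right) = \left(3 - 4\right) 5 = \left(-1\right) 5 = -5$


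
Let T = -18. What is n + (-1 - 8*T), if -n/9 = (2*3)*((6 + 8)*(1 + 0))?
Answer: -613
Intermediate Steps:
n = -756 (n = -9*2*3*(6 + 8)*(1 + 0) = -54*14*1 = -54*14 = -9*84 = -756)
n + (-1 - 8*T) = -756 + (-1 - 8*(-18)) = -756 + (-1 + 144) = -756 + 143 = -613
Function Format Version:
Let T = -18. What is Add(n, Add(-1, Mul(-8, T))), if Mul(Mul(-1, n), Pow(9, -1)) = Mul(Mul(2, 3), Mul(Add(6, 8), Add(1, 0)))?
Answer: -613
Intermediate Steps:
n = -756 (n = Mul(-9, Mul(Mul(2, 3), Mul(Add(6, 8), Add(1, 0)))) = Mul(-9, Mul(6, Mul(14, 1))) = Mul(-9, Mul(6, 14)) = Mul(-9, 84) = -756)
Add(n, Add(-1, Mul(-8, T))) = Add(-756, Add(-1, Mul(-8, -18))) = Add(-756, Add(-1, 144)) = Add(-756, 143) = -613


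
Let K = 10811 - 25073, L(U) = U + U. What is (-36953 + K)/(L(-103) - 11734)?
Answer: 10243/2388 ≈ 4.2894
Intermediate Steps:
L(U) = 2*U
K = -14262
(-36953 + K)/(L(-103) - 11734) = (-36953 - 14262)/(2*(-103) - 11734) = -51215/(-206 - 11734) = -51215/(-11940) = -51215*(-1/11940) = 10243/2388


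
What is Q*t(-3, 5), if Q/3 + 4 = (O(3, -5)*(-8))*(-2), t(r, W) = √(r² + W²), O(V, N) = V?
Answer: 132*√34 ≈ 769.69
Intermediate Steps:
t(r, W) = √(W² + r²)
Q = 132 (Q = -12 + 3*((3*(-8))*(-2)) = -12 + 3*(-24*(-2)) = -12 + 3*48 = -12 + 144 = 132)
Q*t(-3, 5) = 132*√(5² + (-3)²) = 132*√(25 + 9) = 132*√34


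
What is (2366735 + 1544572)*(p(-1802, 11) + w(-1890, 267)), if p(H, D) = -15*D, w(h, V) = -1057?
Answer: -4779617154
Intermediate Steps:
(2366735 + 1544572)*(p(-1802, 11) + w(-1890, 267)) = (2366735 + 1544572)*(-15*11 - 1057) = 3911307*(-165 - 1057) = 3911307*(-1222) = -4779617154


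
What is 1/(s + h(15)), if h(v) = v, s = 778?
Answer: 1/793 ≈ 0.0012610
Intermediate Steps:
1/(s + h(15)) = 1/(778 + 15) = 1/793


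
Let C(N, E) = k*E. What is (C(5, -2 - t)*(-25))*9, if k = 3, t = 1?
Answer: 2025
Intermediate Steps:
C(N, E) = 3*E
(C(5, -2 - t)*(-25))*9 = ((3*(-2 - 1*1))*(-25))*9 = ((3*(-2 - 1))*(-25))*9 = ((3*(-3))*(-25))*9 = -9*(-25)*9 = 225*9 = 2025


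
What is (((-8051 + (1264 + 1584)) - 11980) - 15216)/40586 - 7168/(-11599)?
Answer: -12125079/67251002 ≈ -0.18030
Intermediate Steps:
(((-8051 + (1264 + 1584)) - 11980) - 15216)/40586 - 7168/(-11599) = (((-8051 + 2848) - 11980) - 15216)*(1/40586) - 7168*(-1/11599) = ((-5203 - 11980) - 15216)*(1/40586) + 1024/1657 = (-17183 - 15216)*(1/40586) + 1024/1657 = -32399*1/40586 + 1024/1657 = -32399/40586 + 1024/1657 = -12125079/67251002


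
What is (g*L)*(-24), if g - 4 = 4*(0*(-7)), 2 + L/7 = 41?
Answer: -26208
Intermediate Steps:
L = 273 (L = -14 + 7*41 = -14 + 287 = 273)
g = 4 (g = 4 + 4*(0*(-7)) = 4 + 4*0 = 4 + 0 = 4)
(g*L)*(-24) = (4*273)*(-24) = 1092*(-24) = -26208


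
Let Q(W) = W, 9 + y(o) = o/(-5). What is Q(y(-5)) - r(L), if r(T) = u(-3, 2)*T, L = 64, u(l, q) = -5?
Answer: 312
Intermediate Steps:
y(o) = -9 - o/5 (y(o) = -9 + o/(-5) = -9 + o*(-⅕) = -9 - o/5)
r(T) = -5*T
Q(y(-5)) - r(L) = (-9 - ⅕*(-5)) - (-5)*64 = (-9 + 1) - 1*(-320) = -8 + 320 = 312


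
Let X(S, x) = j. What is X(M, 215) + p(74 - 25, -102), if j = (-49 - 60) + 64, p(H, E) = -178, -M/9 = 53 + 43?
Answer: -223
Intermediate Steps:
M = -864 (M = -9*(53 + 43) = -9*96 = -864)
j = -45 (j = -109 + 64 = -45)
X(S, x) = -45
X(M, 215) + p(74 - 25, -102) = -45 - 178 = -223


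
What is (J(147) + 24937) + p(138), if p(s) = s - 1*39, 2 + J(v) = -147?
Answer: 24887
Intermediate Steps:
J(v) = -149 (J(v) = -2 - 147 = -149)
p(s) = -39 + s (p(s) = s - 39 = -39 + s)
(J(147) + 24937) + p(138) = (-149 + 24937) + (-39 + 138) = 24788 + 99 = 24887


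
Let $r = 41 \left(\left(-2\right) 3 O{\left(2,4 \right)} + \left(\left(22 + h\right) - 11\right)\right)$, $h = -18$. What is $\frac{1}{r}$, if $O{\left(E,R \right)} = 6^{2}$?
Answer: $- \frac{1}{9143} \approx -0.00010937$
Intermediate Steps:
$O{\left(E,R \right)} = 36$
$r = -9143$ ($r = 41 \left(\left(-2\right) 3 \cdot 36 + \left(\left(22 - 18\right) - 11\right)\right) = 41 \left(\left(-6\right) 36 + \left(4 - 11\right)\right) = 41 \left(-216 + \left(4 - 11\right)\right) = 41 \left(-216 - 7\right) = 41 \left(-223\right) = -9143$)
$\frac{1}{r} = \frac{1}{-9143} = - \frac{1}{9143}$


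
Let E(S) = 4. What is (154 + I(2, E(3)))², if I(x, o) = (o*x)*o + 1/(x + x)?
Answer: 555025/16 ≈ 34689.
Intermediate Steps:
I(x, o) = 1/(2*x) + x*o² (I(x, o) = x*o² + 1/(2*x) = 1/(2*x) + x*o²)
(154 + I(2, E(3)))² = (154 + ((½)/2 + 2*4²))² = (154 + ((½)*(½) + 2*16))² = (154 + (¼ + 32))² = (154 + 129/4)² = (745/4)² = 555025/16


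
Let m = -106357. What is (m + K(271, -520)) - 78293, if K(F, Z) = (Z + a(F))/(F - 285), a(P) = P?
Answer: -2584851/14 ≈ -1.8463e+5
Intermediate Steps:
K(F, Z) = (F + Z)/(-285 + F) (K(F, Z) = (Z + F)/(F - 285) = (F + Z)/(-285 + F))
(m + K(271, -520)) - 78293 = (-106357 + (271 - 520)/(-285 + 271)) - 78293 = (-106357 - 249/(-14)) - 78293 = (-106357 - 1/14*(-249)) - 78293 = (-106357 + 249/14) - 78293 = -1488749/14 - 78293 = -2584851/14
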